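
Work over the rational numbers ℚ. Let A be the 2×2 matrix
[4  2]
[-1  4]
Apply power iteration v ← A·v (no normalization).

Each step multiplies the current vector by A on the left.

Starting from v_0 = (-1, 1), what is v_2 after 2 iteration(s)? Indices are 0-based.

v_2 = (2, 22)

v_0 = (-1, 1).
v_1 = A·v_0 = (-2, 5).
v_2 = A·v_1 = (2, 22).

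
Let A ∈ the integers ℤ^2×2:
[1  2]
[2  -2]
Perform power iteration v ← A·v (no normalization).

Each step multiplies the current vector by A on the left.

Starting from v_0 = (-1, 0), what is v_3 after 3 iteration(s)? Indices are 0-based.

v_3 = (-1, -14)

v_0 = (-1, 0).
v_1 = A·v_0 = (-1, -2).
v_2 = A·v_1 = (-5, 2).
v_3 = A·v_2 = (-1, -14).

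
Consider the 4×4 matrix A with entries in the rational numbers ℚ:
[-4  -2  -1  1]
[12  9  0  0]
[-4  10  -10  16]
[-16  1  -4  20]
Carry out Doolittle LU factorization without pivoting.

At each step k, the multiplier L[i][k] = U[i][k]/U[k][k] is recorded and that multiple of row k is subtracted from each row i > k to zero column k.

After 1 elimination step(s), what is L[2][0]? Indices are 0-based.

k=0: U[0][0]=-4
  eliminate (1,0): mult=-3, new row 1: (0, 3, -3, 3); set L[1][0]=-3
  eliminate (2,0): mult=1, new row 2: (0, 12, -9, 15); set L[2][0]=1
  eliminate (3,0): mult=4, new row 3: (0, 9, 0, 16); set L[3][0]=4

L[2][0] = 1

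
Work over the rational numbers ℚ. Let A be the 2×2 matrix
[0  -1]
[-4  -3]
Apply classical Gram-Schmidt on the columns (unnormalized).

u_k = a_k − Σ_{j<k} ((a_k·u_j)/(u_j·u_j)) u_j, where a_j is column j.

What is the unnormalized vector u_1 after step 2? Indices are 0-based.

Step 1: u_0 = a_0 = (0, -4).
Step 2: u_1 = a_1 − (3/4)·u_0 = (-1, 0).

u_1 = (-1, 0)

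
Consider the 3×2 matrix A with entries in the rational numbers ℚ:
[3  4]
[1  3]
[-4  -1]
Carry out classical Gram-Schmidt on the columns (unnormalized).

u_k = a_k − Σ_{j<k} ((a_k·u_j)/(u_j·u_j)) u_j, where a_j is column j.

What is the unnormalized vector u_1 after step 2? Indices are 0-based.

u_1 = (47/26, 59/26, 25/13)

Step 1: u_0 = a_0 = (3, 1, -4).
Step 2: u_1 = a_1 − (19/26)·u_0 = (47/26, 59/26, 25/13).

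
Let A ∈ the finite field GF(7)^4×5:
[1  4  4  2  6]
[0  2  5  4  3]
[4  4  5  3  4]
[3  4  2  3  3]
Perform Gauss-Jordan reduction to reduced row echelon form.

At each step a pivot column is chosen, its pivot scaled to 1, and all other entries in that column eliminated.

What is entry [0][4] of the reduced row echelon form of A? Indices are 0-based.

pivot(0,0)=1: scale R0 → (1, 4, 4, 2, 6)
  clear (2,0): R2 −= (4)R0 → (0, 2, 3, 2, 1)
  clear (3,0): R3 −= (3)R0 → (0, 6, 4, 4, 6)
pivot(1,1)=2: scale R1 → (0, 1, 6, 2, 5)
  clear (0,1): R0 −= (4)R1 → (1, 0, 1, 1, 0)
  clear (2,1): R2 −= (2)R1 → (0, 0, 5, 5, 5)
  clear (3,1): R3 −= (6)R1 → (0, 0, 3, 6, 4)
pivot(2,2)=5: scale R2 → (0, 0, 1, 1, 1)
  clear (0,2): R0 −= (1)R2 → (1, 0, 0, 0, 6)
  clear (1,2): R1 −= (6)R2 → (0, 1, 0, 3, 6)
  clear (3,2): R3 −= (3)R2 → (0, 0, 0, 3, 1)
pivot(3,3)=3: scale R3 → (0, 0, 0, 1, 5)
  clear (1,3): R1 −= (3)R3 → (0, 1, 0, 0, 5)
  clear (2,3): R2 −= (1)R3 → (0, 0, 1, 0, 3)

M[0][4] = 6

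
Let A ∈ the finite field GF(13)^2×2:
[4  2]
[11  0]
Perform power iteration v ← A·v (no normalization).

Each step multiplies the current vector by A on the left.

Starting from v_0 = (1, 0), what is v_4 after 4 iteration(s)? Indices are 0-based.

v_0 = (1, 0).
v_1 = A·v_0 = (4, 11).
v_2 = A·v_1 = (12, 5).
v_3 = A·v_2 = (6, 2).
v_4 = A·v_3 = (2, 1).

v_4 = (2, 1)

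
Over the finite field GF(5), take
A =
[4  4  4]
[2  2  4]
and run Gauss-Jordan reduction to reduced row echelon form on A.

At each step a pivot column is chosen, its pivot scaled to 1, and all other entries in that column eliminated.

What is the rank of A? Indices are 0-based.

pivot(0,0)=4: scale R0 → (1, 1, 1)
  clear (1,0): R1 −= (2)R0 → (0, 0, 2)
col 1: no nonzero at/below row 1; advance.
pivot(1,2)=2: scale R1 → (0, 0, 1)
  clear (0,2): R0 −= (1)R1 → (1, 1, 0)

rank = 2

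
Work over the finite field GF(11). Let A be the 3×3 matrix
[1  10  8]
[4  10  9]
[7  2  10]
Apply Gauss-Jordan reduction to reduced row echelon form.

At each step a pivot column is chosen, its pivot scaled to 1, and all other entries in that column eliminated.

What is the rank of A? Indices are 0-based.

rank = 3

step 1: normalize row 0 (÷1) = (1, 10, 8)
  row 1: subtract 4×row0 = (0, 3, 10)
  row 2: subtract 7×row0 = (0, 9, 9)
step 2: normalize row 1 (÷3) = (0, 1, 7)
  row 0: subtract 10×row1 = (1, 0, 4)
  row 2: subtract 9×row1 = (0, 0, 1)
step 3: normalize row 2 (÷1) = (0, 0, 1)
  row 0: subtract 4×row2 = (1, 0, 0)
  row 1: subtract 7×row2 = (0, 1, 0)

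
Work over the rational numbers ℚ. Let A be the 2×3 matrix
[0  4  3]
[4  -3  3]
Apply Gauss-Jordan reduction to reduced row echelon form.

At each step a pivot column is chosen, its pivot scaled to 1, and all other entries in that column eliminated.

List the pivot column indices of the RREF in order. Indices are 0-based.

pivot columns: 0, 1

pivot(0,0): swap R0↔R1
pivot(0,0)=4: scale R0 → (1, -3/4, 3/4)
pivot(1,1)=4: scale R1 → (0, 1, 3/4)
  clear (0,1): R0 −= (-3/4)R1 → (1, 0, 21/16)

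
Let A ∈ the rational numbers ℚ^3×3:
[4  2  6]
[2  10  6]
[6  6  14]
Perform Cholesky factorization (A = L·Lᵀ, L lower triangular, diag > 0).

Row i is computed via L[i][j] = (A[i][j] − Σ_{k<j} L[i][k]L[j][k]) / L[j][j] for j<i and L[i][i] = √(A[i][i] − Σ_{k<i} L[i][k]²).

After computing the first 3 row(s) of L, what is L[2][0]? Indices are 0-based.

L[2][0] = 3

Step 1: L[0][0] = √(4) = 2.
  L[1][0] = (2) / L[0][0] = 1.
Step 2: L[1][1] = √(9) = 3.
  L[2][0] = (6) / L[0][0] = 3.
  L[2][1] = (3) / L[1][1] = 1.
Step 3: L[2][2] = √(4) = 2.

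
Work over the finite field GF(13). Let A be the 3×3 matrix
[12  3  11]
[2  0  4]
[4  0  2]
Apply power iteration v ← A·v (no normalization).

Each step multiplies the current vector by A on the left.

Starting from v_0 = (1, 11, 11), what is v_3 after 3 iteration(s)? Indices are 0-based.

v_0 = (1, 11, 11).
v_1 = A·v_0 = (10, 7, 0).
v_2 = A·v_1 = (11, 7, 1).
v_3 = A·v_2 = (8, 0, 7).

v_3 = (8, 0, 7)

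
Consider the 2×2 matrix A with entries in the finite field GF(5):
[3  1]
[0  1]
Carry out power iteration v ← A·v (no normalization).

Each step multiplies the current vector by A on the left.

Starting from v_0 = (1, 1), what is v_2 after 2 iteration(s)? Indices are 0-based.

v_2 = (3, 1)

v_0 = (1, 1).
v_1 = A·v_0 = (4, 1).
v_2 = A·v_1 = (3, 1).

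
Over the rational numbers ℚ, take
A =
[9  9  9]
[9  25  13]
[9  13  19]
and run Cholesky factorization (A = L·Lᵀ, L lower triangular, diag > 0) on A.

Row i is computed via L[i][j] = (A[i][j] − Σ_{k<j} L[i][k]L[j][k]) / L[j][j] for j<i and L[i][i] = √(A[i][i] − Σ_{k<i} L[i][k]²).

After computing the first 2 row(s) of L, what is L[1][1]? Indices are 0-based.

Step 1: L[0][0] = √(9) = 3.
  L[1][0] = (9) / L[0][0] = 3.
Step 2: L[1][1] = √(16) = 4.

L[1][1] = 4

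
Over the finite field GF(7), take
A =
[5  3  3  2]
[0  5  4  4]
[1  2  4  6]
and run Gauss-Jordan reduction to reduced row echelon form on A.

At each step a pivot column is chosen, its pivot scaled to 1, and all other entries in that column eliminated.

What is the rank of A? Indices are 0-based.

rank = 3

[1] R0 /= 5  ⇒  (1, 2, 2, 6)
     R2 -= 1·R0  ⇒  (0, 0, 2, 0)
[2] R1 /= 5  ⇒  (0, 1, 5, 5)
     R0 -= 2·R1  ⇒  (1, 0, 6, 3)
[3] R2 /= 2  ⇒  (0, 0, 1, 0)
     R0 -= 6·R2  ⇒  (1, 0, 0, 3)
     R1 -= 5·R2  ⇒  (0, 1, 0, 5)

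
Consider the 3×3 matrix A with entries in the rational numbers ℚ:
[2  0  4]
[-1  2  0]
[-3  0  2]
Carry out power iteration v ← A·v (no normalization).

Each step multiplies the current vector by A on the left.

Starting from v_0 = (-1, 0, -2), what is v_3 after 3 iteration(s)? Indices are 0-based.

v_3 = (64, 48, 128)

v_0 = (-1, 0, -2).
v_1 = A·v_0 = (-10, 1, -1).
v_2 = A·v_1 = (-24, 12, 28).
v_3 = A·v_2 = (64, 48, 128).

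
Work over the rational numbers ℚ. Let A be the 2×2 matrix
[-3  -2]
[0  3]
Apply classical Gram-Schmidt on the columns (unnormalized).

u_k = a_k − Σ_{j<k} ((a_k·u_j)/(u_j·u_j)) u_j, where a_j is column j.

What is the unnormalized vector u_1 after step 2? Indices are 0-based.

Step 1: u_0 = a_0 = (-3, 0).
Step 2: u_1 = a_1 − (2/3)·u_0 = (0, 3).

u_1 = (0, 3)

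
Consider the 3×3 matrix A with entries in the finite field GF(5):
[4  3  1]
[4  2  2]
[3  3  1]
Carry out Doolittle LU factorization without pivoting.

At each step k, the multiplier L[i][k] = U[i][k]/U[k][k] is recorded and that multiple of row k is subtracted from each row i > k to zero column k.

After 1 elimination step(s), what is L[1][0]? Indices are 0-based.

L[1][0] = 1

Step 1: pivot at (0,0) is 4.
  row1 ← row1 − (1)·row0  ⇒  L[1][0]=1, U row1=(0, 4, 1)
  row2 ← row2 − (2)·row0  ⇒  L[2][0]=2, U row2=(0, 2, 4)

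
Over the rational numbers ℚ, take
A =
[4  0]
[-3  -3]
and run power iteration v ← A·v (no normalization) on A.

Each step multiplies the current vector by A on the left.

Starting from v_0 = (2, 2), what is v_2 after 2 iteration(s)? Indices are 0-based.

v_0 = (2, 2).
v_1 = A·v_0 = (8, -12).
v_2 = A·v_1 = (32, 12).

v_2 = (32, 12)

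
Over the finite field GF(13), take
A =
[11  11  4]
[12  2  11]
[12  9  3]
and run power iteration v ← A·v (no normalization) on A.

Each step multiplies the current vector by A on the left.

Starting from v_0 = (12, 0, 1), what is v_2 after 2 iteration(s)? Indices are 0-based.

v_2 = (6, 10, 10)

v_0 = (12, 0, 1).
v_1 = A·v_0 = (6, 12, 4).
v_2 = A·v_1 = (6, 10, 10).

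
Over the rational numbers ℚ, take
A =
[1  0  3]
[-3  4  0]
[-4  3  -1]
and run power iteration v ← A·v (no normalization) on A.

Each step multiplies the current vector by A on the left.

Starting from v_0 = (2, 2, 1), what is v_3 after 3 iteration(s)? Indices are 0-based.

v_0 = (2, 2, 1).
v_1 = A·v_0 = (5, 2, -3).
v_2 = A·v_1 = (-4, -7, -11).
v_3 = A·v_2 = (-37, -16, 6).

v_3 = (-37, -16, 6)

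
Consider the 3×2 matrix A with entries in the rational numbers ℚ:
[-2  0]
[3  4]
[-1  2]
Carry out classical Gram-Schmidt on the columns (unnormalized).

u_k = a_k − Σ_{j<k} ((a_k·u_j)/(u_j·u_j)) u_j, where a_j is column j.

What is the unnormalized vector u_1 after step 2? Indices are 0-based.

u_1 = (10/7, 13/7, 19/7)

Step 1: u_0 = a_0 = (-2, 3, -1).
Step 2: u_1 = a_1 − (5/7)·u_0 = (10/7, 13/7, 19/7).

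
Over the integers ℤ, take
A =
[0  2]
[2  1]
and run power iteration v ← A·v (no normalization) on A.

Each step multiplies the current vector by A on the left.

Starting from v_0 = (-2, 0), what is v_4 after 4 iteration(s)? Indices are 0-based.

v_4 = (-40, -36)

v_0 = (-2, 0).
v_1 = A·v_0 = (0, -4).
v_2 = A·v_1 = (-8, -4).
v_3 = A·v_2 = (-8, -20).
v_4 = A·v_3 = (-40, -36).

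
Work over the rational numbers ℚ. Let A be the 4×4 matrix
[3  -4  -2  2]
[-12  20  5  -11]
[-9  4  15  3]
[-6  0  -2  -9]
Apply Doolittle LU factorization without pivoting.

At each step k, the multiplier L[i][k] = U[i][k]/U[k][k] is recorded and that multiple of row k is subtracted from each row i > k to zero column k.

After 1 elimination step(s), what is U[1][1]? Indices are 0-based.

U[1][1] = 4

[col 0] pivot 3
  R1 -= -4*R0 → (0, 4, -3, -3)  (L[1][0] := -4)
  R2 -= -3*R0 → (0, -8, 9, 9)  (L[2][0] := -3)
  R3 -= -2*R0 → (0, -8, -6, -5)  (L[3][0] := -2)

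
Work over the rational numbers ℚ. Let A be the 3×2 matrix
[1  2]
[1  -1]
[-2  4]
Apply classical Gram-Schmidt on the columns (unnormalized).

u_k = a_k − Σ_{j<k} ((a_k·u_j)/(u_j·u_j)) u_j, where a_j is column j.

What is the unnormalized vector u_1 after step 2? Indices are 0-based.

u_1 = (19/6, 1/6, 5/3)

Step 1: u_0 = a_0 = (1, 1, -2).
Step 2: u_1 = a_1 − (-7/6)·u_0 = (19/6, 1/6, 5/3).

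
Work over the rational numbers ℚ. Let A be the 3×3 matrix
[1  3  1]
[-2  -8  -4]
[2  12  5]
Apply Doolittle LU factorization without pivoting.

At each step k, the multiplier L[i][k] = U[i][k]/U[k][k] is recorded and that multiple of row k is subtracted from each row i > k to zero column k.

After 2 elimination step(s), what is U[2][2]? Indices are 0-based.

U[2][2] = -3

[col 0] pivot 1
  R1 -= -2*R0 → (0, -2, -2)  (L[1][0] := -2)
  R2 -= 2*R0 → (0, 6, 3)  (L[2][0] := 2)
[col 1] pivot -2
  R2 -= -3*R1 → (0, 0, -3)  (L[2][1] := -3)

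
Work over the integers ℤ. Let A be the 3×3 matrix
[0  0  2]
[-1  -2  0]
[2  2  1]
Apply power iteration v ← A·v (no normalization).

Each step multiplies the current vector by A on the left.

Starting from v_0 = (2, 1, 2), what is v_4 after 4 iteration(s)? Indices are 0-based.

v_0 = (2, 1, 2).
v_1 = A·v_0 = (4, -4, 8).
v_2 = A·v_1 = (16, 4, 8).
v_3 = A·v_2 = (16, -24, 48).
v_4 = A·v_3 = (96, 32, 32).

v_4 = (96, 32, 32)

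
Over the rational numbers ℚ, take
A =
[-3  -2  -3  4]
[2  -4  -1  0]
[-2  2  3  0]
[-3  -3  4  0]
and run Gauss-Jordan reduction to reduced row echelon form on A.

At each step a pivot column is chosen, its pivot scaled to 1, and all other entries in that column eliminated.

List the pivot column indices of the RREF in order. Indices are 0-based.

step 1: normalize row 0 (÷-3) = (1, 2/3, 1, -4/3)
  row 1: subtract 2×row0 = (0, -16/3, -3, 8/3)
  row 2: subtract -2×row0 = (0, 10/3, 5, -8/3)
  row 3: subtract -3×row0 = (0, -1, 7, -4)
step 2: normalize row 1 (÷-16/3) = (0, 1, 9/16, -1/2)
  row 0: subtract 2/3×row1 = (1, 0, 5/8, -1)
  row 2: subtract 10/3×row1 = (0, 0, 25/8, -1)
  row 3: subtract -1×row1 = (0, 0, 121/16, -9/2)
step 3: normalize row 2 (÷25/8) = (0, 0, 1, -8/25)
  row 0: subtract 5/8×row2 = (1, 0, 0, -4/5)
  row 1: subtract 9/16×row2 = (0, 1, 0, -8/25)
  row 3: subtract 121/16×row2 = (0, 0, 0, -52/25)
step 4: normalize row 3 (÷-52/25) = (0, 0, 0, 1)
  row 0: subtract -4/5×row3 = (1, 0, 0, 0)
  row 1: subtract -8/25×row3 = (0, 1, 0, 0)
  row 2: subtract -8/25×row3 = (0, 0, 1, 0)

pivot columns: 0, 1, 2, 3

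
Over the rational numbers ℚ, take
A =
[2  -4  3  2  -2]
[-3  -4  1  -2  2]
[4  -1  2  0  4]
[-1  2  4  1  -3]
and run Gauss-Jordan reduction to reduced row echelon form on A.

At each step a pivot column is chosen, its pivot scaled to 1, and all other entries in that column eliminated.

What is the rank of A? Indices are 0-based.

[1] R0 /= 2  ⇒  (1, -2, 3/2, 1, -1)
     R1 -= -3·R0  ⇒  (0, -10, 11/2, 1, -1)
     R2 -= 4·R0  ⇒  (0, 7, -4, -4, 8)
     R3 -= -1·R0  ⇒  (0, 0, 11/2, 2, -4)
[2] R1 /= -10  ⇒  (0, 1, -11/20, -1/10, 1/10)
     R0 -= -2·R1  ⇒  (1, 0, 2/5, 4/5, -4/5)
     R2 -= 7·R1  ⇒  (0, 0, -3/20, -33/10, 73/10)
[3] R2 /= -3/20  ⇒  (0, 0, 1, 22, -146/3)
     R0 -= 2/5·R2  ⇒  (1, 0, 0, -8, 56/3)
     R1 -= -11/20·R2  ⇒  (0, 1, 0, 12, -80/3)
     R3 -= 11/2·R2  ⇒  (0, 0, 0, -119, 791/3)
[4] R3 /= -119  ⇒  (0, 0, 0, 1, -113/51)
     R0 -= -8·R3  ⇒  (1, 0, 0, 0, 16/17)
     R1 -= 12·R3  ⇒  (0, 1, 0, 0, -4/51)
     R2 -= 22·R3  ⇒  (0, 0, 1, 0, 4/51)

rank = 4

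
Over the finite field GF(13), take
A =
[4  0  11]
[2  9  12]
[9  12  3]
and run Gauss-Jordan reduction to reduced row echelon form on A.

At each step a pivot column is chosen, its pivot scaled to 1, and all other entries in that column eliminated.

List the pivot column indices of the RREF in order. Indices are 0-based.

pivot columns: 0, 1, 2

step 1: normalize row 0 (÷4) = (1, 0, 6)
  row 1: subtract 2×row0 = (0, 9, 0)
  row 2: subtract 9×row0 = (0, 12, 1)
step 2: normalize row 1 (÷9) = (0, 1, 0)
  row 2: subtract 12×row1 = (0, 0, 1)
step 3: normalize row 2 (÷1) = (0, 0, 1)
  row 0: subtract 6×row2 = (1, 0, 0)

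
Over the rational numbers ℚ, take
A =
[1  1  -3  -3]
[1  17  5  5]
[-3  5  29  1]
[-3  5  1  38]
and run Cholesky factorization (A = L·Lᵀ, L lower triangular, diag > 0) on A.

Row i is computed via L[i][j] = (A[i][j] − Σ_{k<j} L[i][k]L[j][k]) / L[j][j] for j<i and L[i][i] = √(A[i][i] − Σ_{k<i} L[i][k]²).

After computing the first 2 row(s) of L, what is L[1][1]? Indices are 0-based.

Step 1: L[0][0] = √(1) = 1.
  L[1][0] = (1) / L[0][0] = 1.
Step 2: L[1][1] = √(16) = 4.

L[1][1] = 4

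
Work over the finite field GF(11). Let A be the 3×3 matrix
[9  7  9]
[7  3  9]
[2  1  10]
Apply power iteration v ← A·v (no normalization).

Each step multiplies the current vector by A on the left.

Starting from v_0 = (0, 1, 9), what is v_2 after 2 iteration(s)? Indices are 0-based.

v_2 = (10, 4, 4)

v_0 = (0, 1, 9).
v_1 = A·v_0 = (0, 7, 3).
v_2 = A·v_1 = (10, 4, 4).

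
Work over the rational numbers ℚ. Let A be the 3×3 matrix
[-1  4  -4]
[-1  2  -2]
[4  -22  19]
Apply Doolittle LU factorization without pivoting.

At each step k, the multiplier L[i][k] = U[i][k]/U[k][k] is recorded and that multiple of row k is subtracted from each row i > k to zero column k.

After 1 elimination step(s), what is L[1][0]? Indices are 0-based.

k=0: U[0][0]=-1
  eliminate (1,0): mult=1, new row 1: (0, -2, 2); set L[1][0]=1
  eliminate (2,0): mult=-4, new row 2: (0, -6, 3); set L[2][0]=-4

L[1][0] = 1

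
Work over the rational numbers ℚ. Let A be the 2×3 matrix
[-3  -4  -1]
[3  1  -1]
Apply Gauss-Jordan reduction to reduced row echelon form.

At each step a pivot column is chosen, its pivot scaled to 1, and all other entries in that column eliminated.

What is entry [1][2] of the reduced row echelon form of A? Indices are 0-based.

M[1][2] = 2/3

[1] R0 /= -3  ⇒  (1, 4/3, 1/3)
     R1 -= 3·R0  ⇒  (0, -3, -2)
[2] R1 /= -3  ⇒  (0, 1, 2/3)
     R0 -= 4/3·R1  ⇒  (1, 0, -5/9)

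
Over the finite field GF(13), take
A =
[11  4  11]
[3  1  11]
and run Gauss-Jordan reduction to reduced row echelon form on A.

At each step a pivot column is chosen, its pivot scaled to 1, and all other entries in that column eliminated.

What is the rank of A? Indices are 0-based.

[1] R0 /= 11  ⇒  (1, 11, 1)
     R1 -= 3·R0  ⇒  (0, 7, 8)
[2] R1 /= 7  ⇒  (0, 1, 3)
     R0 -= 11·R1  ⇒  (1, 0, 7)

rank = 2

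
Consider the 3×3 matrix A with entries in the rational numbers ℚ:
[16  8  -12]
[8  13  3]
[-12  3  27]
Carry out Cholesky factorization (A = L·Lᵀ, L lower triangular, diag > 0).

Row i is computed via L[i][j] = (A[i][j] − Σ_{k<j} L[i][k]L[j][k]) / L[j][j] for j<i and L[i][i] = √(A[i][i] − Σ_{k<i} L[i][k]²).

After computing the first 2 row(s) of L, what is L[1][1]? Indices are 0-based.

L[1][1] = 3

Step 1: L[0][0] = √(16) = 4.
  L[1][0] = (8) / L[0][0] = 2.
Step 2: L[1][1] = √(9) = 3.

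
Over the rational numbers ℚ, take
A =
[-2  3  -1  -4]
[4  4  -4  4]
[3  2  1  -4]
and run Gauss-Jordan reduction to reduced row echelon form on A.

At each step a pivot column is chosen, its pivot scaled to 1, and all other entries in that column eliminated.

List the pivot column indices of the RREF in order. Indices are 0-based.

[1] R0 /= -2  ⇒  (1, -3/2, 1/2, 2)
     R1 -= 4·R0  ⇒  (0, 10, -6, -4)
     R2 -= 3·R0  ⇒  (0, 13/2, -1/2, -10)
[2] R1 /= 10  ⇒  (0, 1, -3/5, -2/5)
     R0 -= -3/2·R1  ⇒  (1, 0, -2/5, 7/5)
     R2 -= 13/2·R1  ⇒  (0, 0, 17/5, -37/5)
[3] R2 /= 17/5  ⇒  (0, 0, 1, -37/17)
     R0 -= -2/5·R2  ⇒  (1, 0, 0, 9/17)
     R1 -= -3/5·R2  ⇒  (0, 1, 0, -29/17)

pivot columns: 0, 1, 2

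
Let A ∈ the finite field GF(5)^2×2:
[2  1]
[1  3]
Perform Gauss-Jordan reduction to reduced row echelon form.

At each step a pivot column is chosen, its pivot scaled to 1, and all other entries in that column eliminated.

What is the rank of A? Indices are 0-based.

rank = 1

step 1: normalize row 0 (÷2) = (1, 3)
  row 1: subtract 1×row0 = (0, 0)
skip col 1 (zero from row 1)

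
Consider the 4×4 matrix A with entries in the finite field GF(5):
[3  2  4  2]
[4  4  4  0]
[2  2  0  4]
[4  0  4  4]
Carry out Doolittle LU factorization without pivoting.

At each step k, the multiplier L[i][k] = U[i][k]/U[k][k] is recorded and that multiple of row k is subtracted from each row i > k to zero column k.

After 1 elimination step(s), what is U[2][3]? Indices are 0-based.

Step 1: pivot at (0,0) is 3.
  row1 ← row1 − (3)·row0  ⇒  L[1][0]=3, U row1=(0, 3, 2, 4)
  row2 ← row2 − (4)·row0  ⇒  L[2][0]=4, U row2=(0, 4, 4, 1)
  row3 ← row3 − (3)·row0  ⇒  L[3][0]=3, U row3=(0, 4, 2, 3)

U[2][3] = 1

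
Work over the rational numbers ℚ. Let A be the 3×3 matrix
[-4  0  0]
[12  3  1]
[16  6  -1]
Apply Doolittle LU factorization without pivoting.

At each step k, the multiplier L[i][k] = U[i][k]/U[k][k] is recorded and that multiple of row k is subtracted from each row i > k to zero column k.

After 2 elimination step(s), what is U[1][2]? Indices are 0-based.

U[1][2] = 1

[col 0] pivot -4
  R1 -= -3*R0 → (0, 3, 1)  (L[1][0] := -3)
  R2 -= -4*R0 → (0, 6, -1)  (L[2][0] := -4)
[col 1] pivot 3
  R2 -= 2*R1 → (0, 0, -3)  (L[2][1] := 2)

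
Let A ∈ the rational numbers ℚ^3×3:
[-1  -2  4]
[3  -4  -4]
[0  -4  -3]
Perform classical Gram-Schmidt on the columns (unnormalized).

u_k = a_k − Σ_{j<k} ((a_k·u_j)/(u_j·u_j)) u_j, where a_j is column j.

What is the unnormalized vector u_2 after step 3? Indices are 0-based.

Step 1: u_0 = a_0 = (-1, 3, 0).
Step 2: u_1 = a_1 − (-1)·u_0 = (-3, -1, -4).
Step 3: u_2 = a_2 − (-8/5)·u_0 − (2/13)·u_1 = (186/65, 62/65, -31/13).

u_2 = (186/65, 62/65, -31/13)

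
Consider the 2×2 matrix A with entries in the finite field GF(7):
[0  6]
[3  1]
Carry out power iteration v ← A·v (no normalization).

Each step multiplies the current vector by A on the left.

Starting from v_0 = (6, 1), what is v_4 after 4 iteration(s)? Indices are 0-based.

v_0 = (6, 1).
v_1 = A·v_0 = (6, 5).
v_2 = A·v_1 = (2, 2).
v_3 = A·v_2 = (5, 1).
v_4 = A·v_3 = (6, 2).

v_4 = (6, 2)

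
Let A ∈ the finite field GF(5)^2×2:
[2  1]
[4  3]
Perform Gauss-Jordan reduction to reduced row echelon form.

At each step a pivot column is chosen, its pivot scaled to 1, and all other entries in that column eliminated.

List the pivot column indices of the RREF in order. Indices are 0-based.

pivot(0,0)=2: scale R0 → (1, 3)
  clear (1,0): R1 −= (4)R0 → (0, 1)
pivot(1,1)=1: scale R1 → (0, 1)
  clear (0,1): R0 −= (3)R1 → (1, 0)

pivot columns: 0, 1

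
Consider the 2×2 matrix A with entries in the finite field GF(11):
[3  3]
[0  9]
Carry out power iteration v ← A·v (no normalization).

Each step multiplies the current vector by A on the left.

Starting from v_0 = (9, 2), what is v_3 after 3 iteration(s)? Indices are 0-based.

v_3 = (10, 6)

v_0 = (9, 2).
v_1 = A·v_0 = (0, 7).
v_2 = A·v_1 = (10, 8).
v_3 = A·v_2 = (10, 6).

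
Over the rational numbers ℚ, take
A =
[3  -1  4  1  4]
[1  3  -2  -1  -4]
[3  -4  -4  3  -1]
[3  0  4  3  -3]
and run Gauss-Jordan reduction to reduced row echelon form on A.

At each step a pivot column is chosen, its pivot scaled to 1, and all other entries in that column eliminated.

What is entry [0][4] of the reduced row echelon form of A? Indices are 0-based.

step 1: normalize row 0 (÷3) = (1, -1/3, 4/3, 1/3, 4/3)
  row 1: subtract 1×row0 = (0, 10/3, -10/3, -4/3, -16/3)
  row 2: subtract 3×row0 = (0, -3, -8, 2, -5)
  row 3: subtract 3×row0 = (0, 1, 0, 2, -7)
step 2: normalize row 1 (÷10/3) = (0, 1, -1, -2/5, -8/5)
  row 0: subtract -1/3×row1 = (1, 0, 1, 1/5, 4/5)
  row 2: subtract -3×row1 = (0, 0, -11, 4/5, -49/5)
  row 3: subtract 1×row1 = (0, 0, 1, 12/5, -27/5)
step 3: normalize row 2 (÷-11) = (0, 0, 1, -4/55, 49/55)
  row 0: subtract 1×row2 = (1, 0, 0, 3/11, -1/11)
  row 1: subtract -1×row2 = (0, 1, 0, -26/55, -39/55)
  row 3: subtract 1×row2 = (0, 0, 0, 136/55, -346/55)
step 4: normalize row 3 (÷136/55) = (0, 0, 0, 1, -173/68)
  row 0: subtract 3/11×row3 = (1, 0, 0, 0, 41/68)
  row 1: subtract -26/55×row3 = (0, 1, 0, 0, -65/34)
  row 2: subtract -4/55×row3 = (0, 0, 1, 0, 12/17)

M[0][4] = 41/68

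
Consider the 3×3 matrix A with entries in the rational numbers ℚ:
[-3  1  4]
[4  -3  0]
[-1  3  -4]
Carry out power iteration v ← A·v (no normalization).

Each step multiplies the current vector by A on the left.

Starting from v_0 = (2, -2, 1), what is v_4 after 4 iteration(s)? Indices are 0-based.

v_4 = (-3178, 1278, 1986)

v_0 = (2, -2, 1).
v_1 = A·v_0 = (-4, 14, -12).
v_2 = A·v_1 = (-22, -58, 94).
v_3 = A·v_2 = (384, 86, -528).
v_4 = A·v_3 = (-3178, 1278, 1986).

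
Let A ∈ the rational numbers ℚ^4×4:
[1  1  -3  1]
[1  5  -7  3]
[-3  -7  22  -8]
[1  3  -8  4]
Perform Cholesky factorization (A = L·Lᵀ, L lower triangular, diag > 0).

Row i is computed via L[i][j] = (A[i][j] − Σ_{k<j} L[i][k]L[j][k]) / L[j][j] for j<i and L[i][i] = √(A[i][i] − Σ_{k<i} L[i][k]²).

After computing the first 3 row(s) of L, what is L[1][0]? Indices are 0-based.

Step 1: L[0][0] = √(1) = 1.
  L[1][0] = (1) / L[0][0] = 1.
Step 2: L[1][1] = √(4) = 2.
  L[2][0] = (-3) / L[0][0] = -3.
  L[2][1] = (-4) / L[1][1] = -2.
Step 3: L[2][2] = √(9) = 3.

L[1][0] = 1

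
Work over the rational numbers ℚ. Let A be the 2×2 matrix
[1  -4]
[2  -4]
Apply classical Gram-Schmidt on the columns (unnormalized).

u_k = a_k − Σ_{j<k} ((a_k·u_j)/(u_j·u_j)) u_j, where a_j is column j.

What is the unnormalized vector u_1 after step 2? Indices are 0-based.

Step 1: u_0 = a_0 = (1, 2).
Step 2: u_1 = a_1 − (-12/5)·u_0 = (-8/5, 4/5).

u_1 = (-8/5, 4/5)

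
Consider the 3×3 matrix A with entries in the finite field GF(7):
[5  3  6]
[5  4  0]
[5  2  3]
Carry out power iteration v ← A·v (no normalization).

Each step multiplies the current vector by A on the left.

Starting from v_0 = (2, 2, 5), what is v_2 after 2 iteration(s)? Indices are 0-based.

v_0 = (2, 2, 5).
v_1 = A·v_0 = (4, 4, 1).
v_2 = A·v_1 = (3, 1, 3).

v_2 = (3, 1, 3)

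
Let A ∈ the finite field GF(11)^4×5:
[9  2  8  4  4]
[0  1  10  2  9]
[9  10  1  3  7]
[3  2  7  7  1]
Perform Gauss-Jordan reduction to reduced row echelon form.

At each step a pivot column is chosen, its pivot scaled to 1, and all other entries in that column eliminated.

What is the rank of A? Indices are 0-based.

rank = 4

[1] R0 /= 9  ⇒  (1, 10, 7, 9, 9)
     R2 -= 9·R0  ⇒  (0, 8, 4, 10, 3)
     R3 -= 3·R0  ⇒  (0, 5, 8, 2, 7)
[2] R1 /= 1  ⇒  (0, 1, 10, 2, 9)
     R0 -= 10·R1  ⇒  (1, 0, 6, 0, 7)
     R2 -= 8·R1  ⇒  (0, 0, 1, 5, 8)
     R3 -= 5·R1  ⇒  (0, 0, 2, 3, 6)
[3] R2 /= 1  ⇒  (0, 0, 1, 5, 8)
     R0 -= 6·R2  ⇒  (1, 0, 0, 3, 3)
     R1 -= 10·R2  ⇒  (0, 1, 0, 7, 6)
     R3 -= 2·R2  ⇒  (0, 0, 0, 4, 1)
[4] R3 /= 4  ⇒  (0, 0, 0, 1, 3)
     R0 -= 3·R3  ⇒  (1, 0, 0, 0, 5)
     R1 -= 7·R3  ⇒  (0, 1, 0, 0, 7)
     R2 -= 5·R3  ⇒  (0, 0, 1, 0, 4)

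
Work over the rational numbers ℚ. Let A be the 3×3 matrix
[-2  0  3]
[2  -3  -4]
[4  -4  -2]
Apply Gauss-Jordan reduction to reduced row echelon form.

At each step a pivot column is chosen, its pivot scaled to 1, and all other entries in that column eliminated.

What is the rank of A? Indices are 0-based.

step 1: normalize row 0 (÷-2) = (1, 0, -3/2)
  row 1: subtract 2×row0 = (0, -3, -1)
  row 2: subtract 4×row0 = (0, -4, 4)
step 2: normalize row 1 (÷-3) = (0, 1, 1/3)
  row 2: subtract -4×row1 = (0, 0, 16/3)
step 3: normalize row 2 (÷16/3) = (0, 0, 1)
  row 0: subtract -3/2×row2 = (1, 0, 0)
  row 1: subtract 1/3×row2 = (0, 1, 0)

rank = 3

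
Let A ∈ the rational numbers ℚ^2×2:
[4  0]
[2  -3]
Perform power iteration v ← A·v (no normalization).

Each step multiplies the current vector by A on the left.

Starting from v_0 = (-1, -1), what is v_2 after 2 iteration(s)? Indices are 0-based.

v_2 = (-16, -11)

v_0 = (-1, -1).
v_1 = A·v_0 = (-4, 1).
v_2 = A·v_1 = (-16, -11).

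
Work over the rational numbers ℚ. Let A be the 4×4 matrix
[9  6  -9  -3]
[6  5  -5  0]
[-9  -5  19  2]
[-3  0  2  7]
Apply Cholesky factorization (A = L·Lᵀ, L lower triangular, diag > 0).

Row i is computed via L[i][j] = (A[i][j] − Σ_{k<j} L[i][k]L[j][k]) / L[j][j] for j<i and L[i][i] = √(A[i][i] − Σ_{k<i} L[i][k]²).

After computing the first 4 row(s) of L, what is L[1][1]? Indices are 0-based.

Step 1: L[0][0] = √(9) = 3.
  L[1][0] = (6) / L[0][0] = 2.
Step 2: L[1][1] = √(1) = 1.
  L[2][0] = (-9) / L[0][0] = -3.
  L[2][1] = (1) / L[1][1] = 1.
Step 3: L[2][2] = √(9) = 3.
  L[3][0] = (-3) / L[0][0] = -1.
  L[3][1] = (2) / L[1][1] = 2.
  L[3][2] = (-3) / L[2][2] = -1.
Step 4: L[3][3] = √(1) = 1.

L[1][1] = 1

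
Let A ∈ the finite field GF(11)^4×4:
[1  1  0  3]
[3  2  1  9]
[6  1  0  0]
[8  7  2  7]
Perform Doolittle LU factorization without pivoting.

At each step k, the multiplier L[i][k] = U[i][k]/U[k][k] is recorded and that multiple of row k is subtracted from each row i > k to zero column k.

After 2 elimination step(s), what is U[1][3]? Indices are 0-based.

Step 1: pivot at (0,0) is 1.
  row1 ← row1 − (3)·row0  ⇒  L[1][0]=3, U row1=(0, 10, 1, 0)
  row2 ← row2 − (6)·row0  ⇒  L[2][0]=6, U row2=(0, 6, 0, 4)
  row3 ← row3 − (8)·row0  ⇒  L[3][0]=8, U row3=(0, 10, 2, 5)
Step 2: pivot at (1,1) is 10.
  row2 ← row2 − (5)·row1  ⇒  L[2][1]=5, U row2=(0, 0, 6, 4)
  row3 ← row3 − (1)·row1  ⇒  L[3][1]=1, U row3=(0, 0, 1, 5)

U[1][3] = 0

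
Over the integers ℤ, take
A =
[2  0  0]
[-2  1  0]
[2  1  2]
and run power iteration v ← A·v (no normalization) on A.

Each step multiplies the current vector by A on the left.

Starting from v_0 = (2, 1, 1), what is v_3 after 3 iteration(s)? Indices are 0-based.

v_3 = (16, -27, 43)

v_0 = (2, 1, 1).
v_1 = A·v_0 = (4, -3, 7).
v_2 = A·v_1 = (8, -11, 19).
v_3 = A·v_2 = (16, -27, 43).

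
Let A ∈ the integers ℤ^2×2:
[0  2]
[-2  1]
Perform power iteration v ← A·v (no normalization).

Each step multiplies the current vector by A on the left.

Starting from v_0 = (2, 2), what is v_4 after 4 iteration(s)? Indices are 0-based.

v_4 = (-4, 38)

v_0 = (2, 2).
v_1 = A·v_0 = (4, -2).
v_2 = A·v_1 = (-4, -10).
v_3 = A·v_2 = (-20, -2).
v_4 = A·v_3 = (-4, 38).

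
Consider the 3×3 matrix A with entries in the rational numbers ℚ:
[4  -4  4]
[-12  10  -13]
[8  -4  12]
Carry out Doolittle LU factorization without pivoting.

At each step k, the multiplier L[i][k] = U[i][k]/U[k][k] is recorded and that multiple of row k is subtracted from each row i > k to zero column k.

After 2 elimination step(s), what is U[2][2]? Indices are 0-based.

k=0: U[0][0]=4
  eliminate (1,0): mult=-3, new row 1: (0, -2, -1); set L[1][0]=-3
  eliminate (2,0): mult=2, new row 2: (0, 4, 4); set L[2][0]=2
k=1: U[1][1]=-2
  eliminate (2,1): mult=-2, new row 2: (0, 0, 2); set L[2][1]=-2

U[2][2] = 2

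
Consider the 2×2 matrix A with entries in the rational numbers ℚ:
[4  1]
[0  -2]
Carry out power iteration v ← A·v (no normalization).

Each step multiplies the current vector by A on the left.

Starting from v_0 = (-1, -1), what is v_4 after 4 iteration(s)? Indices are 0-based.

v_0 = (-1, -1).
v_1 = A·v_0 = (-5, 2).
v_2 = A·v_1 = (-18, -4).
v_3 = A·v_2 = (-76, 8).
v_4 = A·v_3 = (-296, -16).

v_4 = (-296, -16)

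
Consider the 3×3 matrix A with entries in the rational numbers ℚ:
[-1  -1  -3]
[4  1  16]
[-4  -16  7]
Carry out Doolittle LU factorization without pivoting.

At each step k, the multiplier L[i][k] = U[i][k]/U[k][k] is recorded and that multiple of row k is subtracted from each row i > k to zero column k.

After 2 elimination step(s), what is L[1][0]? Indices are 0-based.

L[1][0] = -4

k=0: U[0][0]=-1
  eliminate (1,0): mult=-4, new row 1: (0, -3, 4); set L[1][0]=-4
  eliminate (2,0): mult=4, new row 2: (0, -12, 19); set L[2][0]=4
k=1: U[1][1]=-3
  eliminate (2,1): mult=4, new row 2: (0, 0, 3); set L[2][1]=4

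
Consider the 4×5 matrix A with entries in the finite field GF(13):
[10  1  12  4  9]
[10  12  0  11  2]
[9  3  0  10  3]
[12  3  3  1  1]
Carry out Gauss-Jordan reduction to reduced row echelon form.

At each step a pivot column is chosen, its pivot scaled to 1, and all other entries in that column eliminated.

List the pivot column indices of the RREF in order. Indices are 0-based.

pivot columns: 0, 1, 2, 3

[1] R0 /= 10  ⇒  (1, 4, 9, 3, 10)
     R1 -= 10·R0  ⇒  (0, 11, 1, 7, 6)
     R2 -= 9·R0  ⇒  (0, 6, 10, 9, 4)
     R3 -= 12·R0  ⇒  (0, 7, 12, 4, 11)
[2] R1 /= 11  ⇒  (0, 1, 6, 3, 10)
     R0 -= 4·R1  ⇒  (1, 0, 11, 4, 9)
     R2 -= 6·R1  ⇒  (0, 0, 0, 4, 9)
     R3 -= 7·R1  ⇒  (0, 0, 9, 9, 6)
[3] R2 <-> R3
[3] R2 /= 9  ⇒  (0, 0, 1, 1, 5)
     R0 -= 11·R2  ⇒  (1, 0, 0, 6, 6)
     R1 -= 6·R2  ⇒  (0, 1, 0, 10, 6)
[4] R3 /= 4  ⇒  (0, 0, 0, 1, 12)
     R0 -= 6·R3  ⇒  (1, 0, 0, 0, 12)
     R1 -= 10·R3  ⇒  (0, 1, 0, 0, 3)
     R2 -= 1·R3  ⇒  (0, 0, 1, 0, 6)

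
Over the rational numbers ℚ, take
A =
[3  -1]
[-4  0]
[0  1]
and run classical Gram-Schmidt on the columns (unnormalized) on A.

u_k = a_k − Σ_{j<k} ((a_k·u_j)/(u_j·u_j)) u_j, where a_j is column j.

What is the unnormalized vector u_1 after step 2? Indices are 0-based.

u_1 = (-16/25, -12/25, 1)

Step 1: u_0 = a_0 = (3, -4, 0).
Step 2: u_1 = a_1 − (-3/25)·u_0 = (-16/25, -12/25, 1).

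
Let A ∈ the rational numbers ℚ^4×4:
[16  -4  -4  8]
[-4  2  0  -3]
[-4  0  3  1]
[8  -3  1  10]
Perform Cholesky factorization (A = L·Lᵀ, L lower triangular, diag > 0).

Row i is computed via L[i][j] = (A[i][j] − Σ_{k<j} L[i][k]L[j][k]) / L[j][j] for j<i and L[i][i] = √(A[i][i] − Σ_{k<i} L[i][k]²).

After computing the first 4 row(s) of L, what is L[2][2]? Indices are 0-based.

L[2][2] = 1

Step 1: L[0][0] = √(16) = 4.
  L[1][0] = (-4) / L[0][0] = -1.
Step 2: L[1][1] = √(1) = 1.
  L[2][0] = (-4) / L[0][0] = -1.
  L[2][1] = (-1) / L[1][1] = -1.
Step 3: L[2][2] = √(1) = 1.
  L[3][0] = (8) / L[0][0] = 2.
  L[3][1] = (-1) / L[1][1] = -1.
  L[3][2] = (2) / L[2][2] = 2.
Step 4: L[3][3] = √(1) = 1.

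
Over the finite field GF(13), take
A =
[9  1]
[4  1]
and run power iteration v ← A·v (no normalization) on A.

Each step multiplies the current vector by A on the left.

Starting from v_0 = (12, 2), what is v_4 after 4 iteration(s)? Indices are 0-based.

v_4 = (12, 6)

v_0 = (12, 2).
v_1 = A·v_0 = (6, 11).
v_2 = A·v_1 = (0, 9).
v_3 = A·v_2 = (9, 9).
v_4 = A·v_3 = (12, 6).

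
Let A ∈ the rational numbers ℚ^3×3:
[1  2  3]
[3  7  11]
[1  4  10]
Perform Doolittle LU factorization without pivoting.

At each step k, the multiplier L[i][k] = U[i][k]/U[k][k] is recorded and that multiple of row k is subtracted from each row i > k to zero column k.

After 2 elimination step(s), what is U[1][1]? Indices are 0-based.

Step 1: pivot at (0,0) is 1.
  row1 ← row1 − (3)·row0  ⇒  L[1][0]=3, U row1=(0, 1, 2)
  row2 ← row2 − (1)·row0  ⇒  L[2][0]=1, U row2=(0, 2, 7)
Step 2: pivot at (1,1) is 1.
  row2 ← row2 − (2)·row1  ⇒  L[2][1]=2, U row2=(0, 0, 3)

U[1][1] = 1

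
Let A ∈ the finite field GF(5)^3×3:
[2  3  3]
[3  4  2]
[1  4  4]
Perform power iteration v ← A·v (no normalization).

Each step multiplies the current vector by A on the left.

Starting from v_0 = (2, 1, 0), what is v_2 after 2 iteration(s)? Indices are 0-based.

v_0 = (2, 1, 0).
v_1 = A·v_0 = (2, 0, 1).
v_2 = A·v_1 = (2, 3, 1).

v_2 = (2, 3, 1)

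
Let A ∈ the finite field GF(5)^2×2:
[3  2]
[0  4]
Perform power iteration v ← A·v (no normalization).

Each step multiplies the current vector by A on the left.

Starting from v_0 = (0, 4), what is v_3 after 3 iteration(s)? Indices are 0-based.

v_3 = (1, 1)

v_0 = (0, 4).
v_1 = A·v_0 = (3, 1).
v_2 = A·v_1 = (1, 4).
v_3 = A·v_2 = (1, 1).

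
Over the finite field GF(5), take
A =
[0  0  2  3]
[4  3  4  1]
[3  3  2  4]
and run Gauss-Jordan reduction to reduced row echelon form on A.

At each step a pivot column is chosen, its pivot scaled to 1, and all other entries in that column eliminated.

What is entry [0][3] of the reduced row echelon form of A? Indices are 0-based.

M[0][3] = 4

pivot(0,0): swap R0↔R1
pivot(0,0)=4: scale R0 → (1, 2, 1, 4)
  clear (2,0): R2 −= (3)R0 → (0, 2, 4, 2)
pivot(1,1): swap R1↔R2
pivot(1,1)=2: scale R1 → (0, 1, 2, 1)
  clear (0,1): R0 −= (2)R1 → (1, 0, 2, 2)
pivot(2,2)=2: scale R2 → (0, 0, 1, 4)
  clear (0,2): R0 −= (2)R2 → (1, 0, 0, 4)
  clear (1,2): R1 −= (2)R2 → (0, 1, 0, 3)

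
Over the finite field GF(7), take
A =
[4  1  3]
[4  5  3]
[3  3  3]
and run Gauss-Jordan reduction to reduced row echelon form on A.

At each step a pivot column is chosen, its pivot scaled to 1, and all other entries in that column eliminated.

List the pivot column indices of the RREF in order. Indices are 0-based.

step 1: normalize row 0 (÷4) = (1, 2, 6)
  row 1: subtract 4×row0 = (0, 4, 0)
  row 2: subtract 3×row0 = (0, 4, 6)
step 2: normalize row 1 (÷4) = (0, 1, 0)
  row 0: subtract 2×row1 = (1, 0, 6)
  row 2: subtract 4×row1 = (0, 0, 6)
step 3: normalize row 2 (÷6) = (0, 0, 1)
  row 0: subtract 6×row2 = (1, 0, 0)

pivot columns: 0, 1, 2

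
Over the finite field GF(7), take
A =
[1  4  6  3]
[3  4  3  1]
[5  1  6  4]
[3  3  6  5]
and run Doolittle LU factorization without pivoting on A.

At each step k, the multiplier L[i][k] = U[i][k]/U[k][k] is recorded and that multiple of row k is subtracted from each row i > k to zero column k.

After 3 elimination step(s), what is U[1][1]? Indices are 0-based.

Step 1: pivot at (0,0) is 1.
  row1 ← row1 − (3)·row0  ⇒  L[1][0]=3, U row1=(0, 6, 6, 6)
  row2 ← row2 − (5)·row0  ⇒  L[2][0]=5, U row2=(0, 2, 4, 3)
  row3 ← row3 − (3)·row0  ⇒  L[3][0]=3, U row3=(0, 5, 2, 3)
Step 2: pivot at (1,1) is 6.
  row2 ← row2 − (5)·row1  ⇒  L[2][1]=5, U row2=(0, 0, 2, 1)
  row3 ← row3 − (2)·row1  ⇒  L[3][1]=2, U row3=(0, 0, 4, 5)
Step 3: pivot at (2,2) is 2.
  row3 ← row3 − (2)·row2  ⇒  L[3][2]=2, U row3=(0, 0, 0, 3)

U[1][1] = 6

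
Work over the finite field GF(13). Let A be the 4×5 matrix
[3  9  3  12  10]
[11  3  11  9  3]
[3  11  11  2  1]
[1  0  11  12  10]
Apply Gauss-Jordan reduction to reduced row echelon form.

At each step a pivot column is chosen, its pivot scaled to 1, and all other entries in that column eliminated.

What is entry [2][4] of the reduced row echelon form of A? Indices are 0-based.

[1] R0 /= 3  ⇒  (1, 3, 1, 4, 12)
     R1 -= 11·R0  ⇒  (0, 9, 0, 4, 1)
     R2 -= 3·R0  ⇒  (0, 2, 8, 3, 4)
     R3 -= 1·R0  ⇒  (0, 10, 10, 8, 11)
[2] R1 /= 9  ⇒  (0, 1, 0, 12, 3)
     R0 -= 3·R1  ⇒  (1, 0, 1, 7, 3)
     R2 -= 2·R1  ⇒  (0, 0, 8, 5, 11)
     R3 -= 10·R1  ⇒  (0, 0, 10, 5, 7)
[3] R2 /= 8  ⇒  (0, 0, 1, 12, 3)
     R0 -= 1·R2  ⇒  (1, 0, 0, 8, 0)
     R3 -= 10·R2  ⇒  (0, 0, 0, 2, 3)
[4] R3 /= 2  ⇒  (0, 0, 0, 1, 8)
     R0 -= 8·R3  ⇒  (1, 0, 0, 0, 1)
     R1 -= 12·R3  ⇒  (0, 1, 0, 0, 11)
     R2 -= 12·R3  ⇒  (0, 0, 1, 0, 11)

M[2][4] = 11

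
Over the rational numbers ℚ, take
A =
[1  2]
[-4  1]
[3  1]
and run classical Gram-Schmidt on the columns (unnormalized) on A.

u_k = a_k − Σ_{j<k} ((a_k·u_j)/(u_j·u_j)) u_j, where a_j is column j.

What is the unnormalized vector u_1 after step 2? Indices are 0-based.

u_1 = (51/26, 15/13, 23/26)

Step 1: u_0 = a_0 = (1, -4, 3).
Step 2: u_1 = a_1 − (1/26)·u_0 = (51/26, 15/13, 23/26).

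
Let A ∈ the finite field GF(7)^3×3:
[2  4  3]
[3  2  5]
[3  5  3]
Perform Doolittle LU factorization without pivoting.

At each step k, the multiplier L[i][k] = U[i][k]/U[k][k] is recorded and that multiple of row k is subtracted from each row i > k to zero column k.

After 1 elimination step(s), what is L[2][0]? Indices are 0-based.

[col 0] pivot 2
  R1 -= 5*R0 → (0, 3, 4)  (L[1][0] := 5)
  R2 -= 5*R0 → (0, 6, 2)  (L[2][0] := 5)

L[2][0] = 5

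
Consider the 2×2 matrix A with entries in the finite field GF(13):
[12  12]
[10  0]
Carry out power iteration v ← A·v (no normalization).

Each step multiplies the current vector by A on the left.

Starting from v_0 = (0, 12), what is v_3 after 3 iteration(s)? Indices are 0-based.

v_0 = (0, 12).
v_1 = A·v_0 = (1, 0).
v_2 = A·v_1 = (12, 10).
v_3 = A·v_2 = (4, 3).

v_3 = (4, 3)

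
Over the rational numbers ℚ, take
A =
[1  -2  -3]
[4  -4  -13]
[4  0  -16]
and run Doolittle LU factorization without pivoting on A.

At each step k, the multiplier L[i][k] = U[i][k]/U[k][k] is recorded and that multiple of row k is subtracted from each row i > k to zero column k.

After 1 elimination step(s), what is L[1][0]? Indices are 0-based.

L[1][0] = 4

[col 0] pivot 1
  R1 -= 4*R0 → (0, 4, -1)  (L[1][0] := 4)
  R2 -= 4*R0 → (0, 8, -4)  (L[2][0] := 4)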